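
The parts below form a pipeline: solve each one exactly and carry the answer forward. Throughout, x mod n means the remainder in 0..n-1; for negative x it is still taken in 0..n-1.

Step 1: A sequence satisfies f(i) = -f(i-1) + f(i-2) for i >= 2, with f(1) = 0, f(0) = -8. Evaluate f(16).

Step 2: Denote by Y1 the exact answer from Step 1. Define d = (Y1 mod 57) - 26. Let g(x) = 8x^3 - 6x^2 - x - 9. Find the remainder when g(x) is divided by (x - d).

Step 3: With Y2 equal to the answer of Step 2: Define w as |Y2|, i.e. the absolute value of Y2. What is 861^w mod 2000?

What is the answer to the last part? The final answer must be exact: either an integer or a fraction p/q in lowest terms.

Step 1: f(2) = -1*(0) + 1*(-8) = -8; iterating: f(2)=-8, f(3)=8, f(4)=-16, f(5)=24, f(6)=-40, f(7)=64, f(8)=-104, f(9)=168, f(10)=-272, f(11)=440, f(12)=-712, f(13)=1152, f(14)=-1864, f(15)=3016, f(16)=-4880; answer -4880
Step 2: Y1 = -4880; d = -4; remainder = value at the root: 8*(-4)^3 - 6*(-4)^2 - 1*(-4)^1 - 9 = (-512) + (-96) + (4) + (-9) = -613; answer -613
Step 3: Y2 = -613; w = 613; squarings mod 2000: 861^1=861, 861^2=1321, 861^4=1041, 861^8=1681, 861^16=1761, 861^32=1121, 861^64=641, 861^128=881, 861^256=161, 861^512=1921; 861^613 = 861^1 * 861^4 * 861^32 * 861^64 * 861^512 = 1981 (mod 2000); answer 1981

1981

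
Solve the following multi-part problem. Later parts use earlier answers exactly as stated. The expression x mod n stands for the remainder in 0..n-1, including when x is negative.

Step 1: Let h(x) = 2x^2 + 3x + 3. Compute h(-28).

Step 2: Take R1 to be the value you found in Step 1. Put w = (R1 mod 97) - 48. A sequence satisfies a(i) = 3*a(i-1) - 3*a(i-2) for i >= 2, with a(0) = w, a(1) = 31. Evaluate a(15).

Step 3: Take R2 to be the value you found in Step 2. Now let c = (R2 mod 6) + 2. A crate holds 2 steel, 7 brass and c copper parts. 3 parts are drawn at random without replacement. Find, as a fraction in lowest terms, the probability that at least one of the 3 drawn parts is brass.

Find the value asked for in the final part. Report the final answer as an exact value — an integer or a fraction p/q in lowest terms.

161/165

Step 1: 2*(-28)^2 + 3*(-28)^1 + 3 = (1568) + (-84) + (3) = 1487; answer 1487
Step 2: R1 = 1487; w = -16; a(2) = 3*(31) - 3*(-16) = 141; iterating: a(2)=141, a(3)=330, a(4)=567, a(5)=711, a(6)=432, a(7)=-837, a(8)=-3807, a(9)=-8910, a(10)=-15309, a(11)=-19197, a(12)=-11664, a(13)=22599, a(14)=102789, a(15)=240570; answer 240570
Step 3: R2 = 240570; c = 2; total draws C(11,3) = 165; complement C(4,3) = 4; favorable 165 - 4 = 161; P = 161/165; answer 161/165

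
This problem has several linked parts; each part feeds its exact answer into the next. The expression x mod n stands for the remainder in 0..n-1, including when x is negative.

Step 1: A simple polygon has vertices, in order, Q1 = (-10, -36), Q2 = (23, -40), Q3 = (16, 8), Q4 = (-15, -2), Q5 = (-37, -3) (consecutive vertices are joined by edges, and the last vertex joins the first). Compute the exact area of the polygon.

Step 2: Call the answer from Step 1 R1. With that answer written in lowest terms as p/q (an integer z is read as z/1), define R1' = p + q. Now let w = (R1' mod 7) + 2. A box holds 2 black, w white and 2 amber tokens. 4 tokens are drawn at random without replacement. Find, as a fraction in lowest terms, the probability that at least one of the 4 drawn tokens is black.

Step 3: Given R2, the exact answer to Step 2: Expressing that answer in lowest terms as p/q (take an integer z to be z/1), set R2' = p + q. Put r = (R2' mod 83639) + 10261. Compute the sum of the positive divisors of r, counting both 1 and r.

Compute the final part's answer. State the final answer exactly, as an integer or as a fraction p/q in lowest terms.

10314

Step 1: cross terms: (-10*-40 - 23*-36)=1228, (23*8 - 16*-40)=824, (16*-2 - -15*8)=88, (-15*-3 - -37*-2)=-29, (-37*-36 - -10*-3)=1302; twice the area = |3413| = 3413; area = 3413/2; answer 3413/2
Step 2: R1 = 3413/2; threaded value p + q = 3415; w = 8; total draws C(12,4) = 495; complement C(10,4) = 210; favorable 495 - 210 = 285; P = 19/33; answer 19/33
Step 3: R2 = 19/33; threaded value p + q = 52; r = 10313; 10313 is prime, so its only divisors are 1 and 10313; sigma = 1 + 10313 = 10314; answer 10314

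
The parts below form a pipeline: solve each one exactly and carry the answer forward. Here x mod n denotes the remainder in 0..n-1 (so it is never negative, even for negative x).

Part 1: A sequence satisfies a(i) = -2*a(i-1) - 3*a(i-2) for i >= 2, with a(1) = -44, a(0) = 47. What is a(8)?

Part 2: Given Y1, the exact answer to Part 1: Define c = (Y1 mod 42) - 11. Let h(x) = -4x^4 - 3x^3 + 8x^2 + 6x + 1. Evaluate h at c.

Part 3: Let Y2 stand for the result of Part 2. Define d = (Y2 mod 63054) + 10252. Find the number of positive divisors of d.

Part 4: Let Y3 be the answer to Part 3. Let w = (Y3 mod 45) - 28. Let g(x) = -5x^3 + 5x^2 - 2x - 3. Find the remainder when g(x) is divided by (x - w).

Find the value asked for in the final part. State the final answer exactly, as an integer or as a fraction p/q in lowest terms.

42037

Part 1: a(2) = -2*(-44) - 3*(47) = -53; iterating: a(2)=-53, a(3)=238, a(4)=-317, a(5)=-80, a(6)=1111, a(7)=-1982, a(8)=631; answer 631
Part 2: Y1 = 631; c = -10; -4*(-10)^4 - 3*(-10)^3 + 8*(-10)^2 + 6*(-10)^1 + 1 = (-40000) + (3000) + (800) + (-60) + (1) = -36259; answer -36259
Part 3: Y2 = -36259; d = 37047; 37047 = 3 * 53 * 233; number of divisors = (1+1) * (1+1) * (1+1) = 8; answer 8
Part 4: Y3 = 8; w = -20; remainder = value at the root: -5*(-20)^3 + 5*(-20)^2 - 2*(-20)^1 - 3 = (40000) + (2000) + (40) + (-3) = 42037; answer 42037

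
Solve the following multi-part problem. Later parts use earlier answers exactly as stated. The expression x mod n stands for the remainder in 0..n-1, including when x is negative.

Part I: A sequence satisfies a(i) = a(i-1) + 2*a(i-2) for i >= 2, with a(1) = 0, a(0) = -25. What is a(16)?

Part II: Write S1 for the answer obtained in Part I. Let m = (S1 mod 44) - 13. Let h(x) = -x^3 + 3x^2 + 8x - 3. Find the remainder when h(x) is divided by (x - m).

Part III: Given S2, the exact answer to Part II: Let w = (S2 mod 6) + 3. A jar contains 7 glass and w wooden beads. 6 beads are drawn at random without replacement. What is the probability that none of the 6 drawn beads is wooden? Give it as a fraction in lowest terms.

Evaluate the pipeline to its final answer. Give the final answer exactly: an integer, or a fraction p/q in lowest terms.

Part I: a(2) = 1*(0) + 2*(-25) = -50; iterating: a(2)=-50, a(3)=-50, a(4)=-150, a(5)=-250, a(6)=-550, a(7)=-1050, a(8)=-2150, a(9)=-4250, a(10)=-8550, a(11)=-17050, a(12)=-34150, a(13)=-68250, a(14)=-136550, a(15)=-273050, a(16)=-546150; answer -546150
Part II: S1 = -546150; m = 9; remainder = value at the root: -1*(9)^3 + 3*(9)^2 + 8*(9)^1 - 3 = (-729) + (243) + (72) + (-3) = -417; answer -417
Part III: S2 = -417; w = 6; total draws C(13,6) = 1716; favorable C(7,6) = 7; P = 7/1716; answer 7/1716

7/1716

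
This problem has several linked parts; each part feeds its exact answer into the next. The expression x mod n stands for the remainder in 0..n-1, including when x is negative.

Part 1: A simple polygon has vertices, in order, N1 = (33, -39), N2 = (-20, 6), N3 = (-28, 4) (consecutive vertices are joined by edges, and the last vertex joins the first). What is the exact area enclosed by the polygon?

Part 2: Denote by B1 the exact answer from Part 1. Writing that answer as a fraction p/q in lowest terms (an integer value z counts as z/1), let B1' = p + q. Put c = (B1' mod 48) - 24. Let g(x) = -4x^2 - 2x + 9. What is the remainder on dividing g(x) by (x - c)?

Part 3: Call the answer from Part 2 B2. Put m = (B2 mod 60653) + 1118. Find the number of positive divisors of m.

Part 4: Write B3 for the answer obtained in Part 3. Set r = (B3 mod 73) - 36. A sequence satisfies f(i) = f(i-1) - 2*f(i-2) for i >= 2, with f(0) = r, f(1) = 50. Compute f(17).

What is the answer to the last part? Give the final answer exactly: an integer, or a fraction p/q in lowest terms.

Part 1: cross terms: (33*6 - -20*-39)=-582, (-20*4 - -28*6)=88, (-28*-39 - 33*4)=960; twice the area = |466| = 466; area = 233; answer 233
Part 2: B1 = 233; threaded value p + q = 234; c = 18; remainder = value at the root: -4*(18)^2 - 2*(18)^1 + 9 = (-1296) + (-36) + (9) = -1323; answer -1323
Part 3: B2 = -1323; m = 60448; 60448 = 2^5 * 1889; number of divisors = (5+1) * (1+1) = 12; answer 12
Part 4: B3 = 12; r = -24; f(2) = 1*(50) - 2*(-24) = 98; iterating: f(2)=98, f(3)=-2, f(4)=-198, f(5)=-194, f(6)=202, f(7)=590, f(8)=186, f(9)=-994, f(10)=-1366, f(11)=622, f(12)=3354, f(13)=2110, f(14)=-4598, f(15)=-8818, f(16)=378, f(17)=18014; answer 18014

18014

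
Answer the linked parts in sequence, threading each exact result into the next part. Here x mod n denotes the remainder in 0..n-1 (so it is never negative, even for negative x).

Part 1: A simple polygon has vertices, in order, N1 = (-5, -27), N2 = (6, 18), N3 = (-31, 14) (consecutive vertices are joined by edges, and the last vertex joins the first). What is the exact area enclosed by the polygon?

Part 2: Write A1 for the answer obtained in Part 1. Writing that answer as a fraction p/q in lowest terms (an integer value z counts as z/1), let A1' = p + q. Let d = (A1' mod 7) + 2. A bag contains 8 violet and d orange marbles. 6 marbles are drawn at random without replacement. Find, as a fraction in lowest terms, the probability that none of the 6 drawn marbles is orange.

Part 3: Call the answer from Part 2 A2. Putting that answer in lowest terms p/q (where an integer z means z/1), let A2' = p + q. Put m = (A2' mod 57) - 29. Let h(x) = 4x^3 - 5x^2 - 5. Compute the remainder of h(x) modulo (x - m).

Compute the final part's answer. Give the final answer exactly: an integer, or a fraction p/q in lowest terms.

Part 1: cross terms: (-5*18 - 6*-27)=72, (6*14 - -31*18)=642, (-31*-27 - -5*14)=907; twice the area = |1621| = 1621; area = 1621/2; answer 1621/2
Part 2: A1 = 1621/2; threaded value p + q = 1623; d = 8; total draws C(16,6) = 8008; favorable C(8,6) = 28; P = 1/286; answer 1/286
Part 3: A2 = 1/286; threaded value p + q = 287; m = -27; remainder = value at the root: 4*(-27)^3 - 5*(-27)^2 - 5 = (-78732) + (-3645) + (-5) = -82382; answer -82382

-82382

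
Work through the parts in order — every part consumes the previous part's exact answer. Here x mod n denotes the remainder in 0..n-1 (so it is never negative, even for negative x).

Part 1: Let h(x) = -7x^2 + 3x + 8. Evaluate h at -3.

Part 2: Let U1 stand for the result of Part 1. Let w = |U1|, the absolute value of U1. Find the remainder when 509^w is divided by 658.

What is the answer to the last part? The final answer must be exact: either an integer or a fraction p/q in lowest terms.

303

Part 1: -7*(-3)^2 + 3*(-3)^1 + 8 = (-63) + (-9) + (8) = -64; answer -64
Part 2: U1 = -64; w = 64; squarings mod 658: 509^1=509, 509^2=487, 509^4=289, 509^8=613, 509^16=51, 509^32=627, 509^64=303; 509^64 = 509^64 = 303 (mod 658); answer 303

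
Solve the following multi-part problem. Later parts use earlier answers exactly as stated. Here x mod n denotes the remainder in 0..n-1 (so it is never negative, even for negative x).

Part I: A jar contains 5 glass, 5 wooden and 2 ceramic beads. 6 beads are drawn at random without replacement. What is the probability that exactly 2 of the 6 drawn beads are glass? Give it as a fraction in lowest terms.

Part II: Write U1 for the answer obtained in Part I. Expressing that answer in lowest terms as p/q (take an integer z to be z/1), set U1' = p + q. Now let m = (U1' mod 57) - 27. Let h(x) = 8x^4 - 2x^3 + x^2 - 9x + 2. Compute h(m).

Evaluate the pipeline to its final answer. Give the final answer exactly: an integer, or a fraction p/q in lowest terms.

Part I: total draws C(12,6) = 924; favorable C(5,2)*C(7,4) = 350; P = 25/66; answer 25/66
Part II: U1 = 25/66; threaded value p + q = 91; m = 7; 8*(7)^4 - 2*(7)^3 + 1*(7)^2 - 9*(7)^1 + 2 = (19208) + (-686) + (49) + (-63) + (2) = 18510; answer 18510

18510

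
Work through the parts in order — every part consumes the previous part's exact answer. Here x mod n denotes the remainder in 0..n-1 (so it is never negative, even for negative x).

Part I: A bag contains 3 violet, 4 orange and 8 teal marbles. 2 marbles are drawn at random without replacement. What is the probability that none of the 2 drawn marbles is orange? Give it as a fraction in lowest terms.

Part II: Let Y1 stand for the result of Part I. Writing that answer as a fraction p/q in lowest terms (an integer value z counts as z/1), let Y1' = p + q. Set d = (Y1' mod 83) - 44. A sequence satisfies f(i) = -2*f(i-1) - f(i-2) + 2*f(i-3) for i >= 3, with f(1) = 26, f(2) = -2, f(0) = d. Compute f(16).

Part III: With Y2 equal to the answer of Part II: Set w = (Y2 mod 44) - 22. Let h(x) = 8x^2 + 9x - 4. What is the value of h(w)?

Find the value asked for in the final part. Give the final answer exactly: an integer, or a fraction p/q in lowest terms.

Part I: total draws C(15,2) = 105; favorable C(11,2) = 55; P = 11/21; answer 11/21
Part II: Y1 = 11/21; threaded value p + q = 32; d = -12; f(3) = -2*(-2) - 1*(26) + 2*(-12) = -46; iterating: f(3)=-46, f(4)=146, f(5)=-250, f(6)=262, f(7)=18, f(8)=-798, f(9)=2102, f(10)=-3370, f(11)=3042, f(12)=1490, f(13)=-12762, f(14)=30118, f(15)=-44494, f(16)=33346; answer 33346
Part III: Y2 = 33346; w = 16; 8*(16)^2 + 9*(16)^1 - 4 = (2048) + (144) + (-4) = 2188; answer 2188

2188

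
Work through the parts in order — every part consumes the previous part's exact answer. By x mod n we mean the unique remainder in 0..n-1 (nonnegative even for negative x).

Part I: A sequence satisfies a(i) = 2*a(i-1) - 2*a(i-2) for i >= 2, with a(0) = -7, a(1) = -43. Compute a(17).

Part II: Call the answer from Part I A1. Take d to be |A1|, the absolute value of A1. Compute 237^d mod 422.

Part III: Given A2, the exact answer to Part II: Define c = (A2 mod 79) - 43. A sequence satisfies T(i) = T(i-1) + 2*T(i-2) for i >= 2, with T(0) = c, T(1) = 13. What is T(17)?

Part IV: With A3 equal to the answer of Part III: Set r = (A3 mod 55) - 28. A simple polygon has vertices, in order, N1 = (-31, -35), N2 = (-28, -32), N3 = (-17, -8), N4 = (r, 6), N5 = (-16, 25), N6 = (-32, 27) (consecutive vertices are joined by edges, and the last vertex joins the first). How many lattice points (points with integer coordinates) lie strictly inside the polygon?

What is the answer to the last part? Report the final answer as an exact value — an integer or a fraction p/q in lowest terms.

Part I: a(2) = 2*(-43) - 2*(-7) = -72; iterating: a(2)=-72, a(3)=-58, a(4)=28, a(5)=172, a(6)=288, a(7)=232, a(8)=-112, a(9)=-688, a(10)=-1152, a(11)=-928, a(12)=448, a(13)=2752, a(14)=4608, a(15)=3712, a(16)=-1792, a(17)=-11008; answer -11008
Part II: A1 = -11008; d = 11008; squarings mod 422: 237^1=237, 237^2=43, 237^4=161, 237^8=179, 237^16=391, 237^32=117, 237^64=185, 237^128=43, 237^256=161, 237^512=179, 237^1024=391, 237^2048=117, 237^4096=185, 237^8192=43; 237^11008 = 237^256 * 237^512 * 237^2048 * 237^8192 = 161 (mod 422); answer 161
Part III: A2 = 161; c = -40; T(2) = 1*(13) + 2*(-40) = -67; iterating: T(2)=-67, T(3)=-41, T(4)=-175, T(5)=-257, T(6)=-607, T(7)=-1121, T(8)=-2335, T(9)=-4577, T(10)=-9247, T(11)=-18401, T(12)=-36895, T(13)=-73697, T(14)=-147487, T(15)=-294881, T(16)=-589855, T(17)=-1179617; answer -1179617
Part IV: A3 = -1179617; r = -5; cross terms: (-31*-32 - -28*-35)=12, (-28*-8 - -17*-32)=-320, (-17*6 - -5*-8)=-142, (-5*25 - -16*6)=-29, (-16*27 - -32*25)=368, (-32*-35 - -31*27)=1957; twice the area = |1846| = 1846; area = 923; boundary points = 3 + 1 + 2 + 1 + 2 + 1 = 10; strictly interior points = area - boundary/2 + 1 = 919; answer 919

919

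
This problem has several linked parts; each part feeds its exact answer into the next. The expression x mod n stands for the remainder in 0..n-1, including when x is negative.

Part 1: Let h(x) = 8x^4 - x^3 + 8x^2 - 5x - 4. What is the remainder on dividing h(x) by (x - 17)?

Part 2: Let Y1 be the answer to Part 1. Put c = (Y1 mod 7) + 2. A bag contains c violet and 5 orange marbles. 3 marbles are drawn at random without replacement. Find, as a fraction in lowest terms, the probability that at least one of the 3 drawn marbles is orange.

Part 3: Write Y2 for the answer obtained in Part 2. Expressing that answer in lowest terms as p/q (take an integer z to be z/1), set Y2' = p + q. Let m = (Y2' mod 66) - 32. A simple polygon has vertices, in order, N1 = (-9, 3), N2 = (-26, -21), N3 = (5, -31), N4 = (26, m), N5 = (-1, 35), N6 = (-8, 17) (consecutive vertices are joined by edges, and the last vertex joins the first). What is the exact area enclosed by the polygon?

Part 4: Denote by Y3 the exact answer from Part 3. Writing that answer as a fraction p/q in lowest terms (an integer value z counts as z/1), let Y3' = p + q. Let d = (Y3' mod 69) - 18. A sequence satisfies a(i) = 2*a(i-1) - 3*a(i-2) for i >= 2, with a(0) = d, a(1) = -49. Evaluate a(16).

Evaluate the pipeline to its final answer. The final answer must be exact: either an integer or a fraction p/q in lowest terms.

-69635

Part 1: remainder = value at the root: 8*(17)^4 - 1*(17)^3 + 8*(17)^2 - 5*(17)^1 - 4 = (668168) + (-4913) + (2312) + (-85) + (-4) = 665478; answer 665478
Part 2: Y1 = 665478; c = 4; total draws C(9,3) = 84; complement C(4,3) = 4; favorable 84 - 4 = 80; P = 20/21; answer 20/21
Part 3: Y2 = 20/21; threaded value p + q = 41; m = 9; cross terms: (-9*-21 - -26*3)=267, (-26*-31 - 5*-21)=911, (5*9 - 26*-31)=851, (26*35 - -1*9)=919, (-1*17 - -8*35)=263, (-8*3 - -9*17)=129; twice the area = |3340| = 3340; area = 1670; answer 1670
Part 4: Y3 = 1670; threaded value p + q = 1671; d = -3; a(2) = 2*(-49) - 3*(-3) = -89; iterating: a(2)=-89, a(3)=-31, a(4)=205, a(5)=503, a(6)=391, a(7)=-727, a(8)=-2627, a(9)=-3073, a(10)=1735, a(11)=12689, a(12)=20173, a(13)=2279, a(14)=-55961, a(15)=-118759, a(16)=-69635; answer -69635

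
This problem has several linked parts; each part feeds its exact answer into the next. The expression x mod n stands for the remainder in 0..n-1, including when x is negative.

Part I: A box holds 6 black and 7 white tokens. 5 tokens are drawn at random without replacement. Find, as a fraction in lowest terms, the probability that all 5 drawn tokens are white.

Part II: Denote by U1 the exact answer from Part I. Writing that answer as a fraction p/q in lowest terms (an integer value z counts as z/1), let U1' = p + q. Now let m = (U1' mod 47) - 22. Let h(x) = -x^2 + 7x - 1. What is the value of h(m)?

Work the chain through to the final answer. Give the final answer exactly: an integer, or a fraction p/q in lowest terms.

Part I: total draws C(13,5) = 1287; favorable C(7,5) = 21; P = 7/429; answer 7/429
Part II: U1 = 7/429; threaded value p + q = 436; m = -9; -1*(-9)^2 + 7*(-9)^1 - 1 = (-81) + (-63) + (-1) = -145; answer -145

-145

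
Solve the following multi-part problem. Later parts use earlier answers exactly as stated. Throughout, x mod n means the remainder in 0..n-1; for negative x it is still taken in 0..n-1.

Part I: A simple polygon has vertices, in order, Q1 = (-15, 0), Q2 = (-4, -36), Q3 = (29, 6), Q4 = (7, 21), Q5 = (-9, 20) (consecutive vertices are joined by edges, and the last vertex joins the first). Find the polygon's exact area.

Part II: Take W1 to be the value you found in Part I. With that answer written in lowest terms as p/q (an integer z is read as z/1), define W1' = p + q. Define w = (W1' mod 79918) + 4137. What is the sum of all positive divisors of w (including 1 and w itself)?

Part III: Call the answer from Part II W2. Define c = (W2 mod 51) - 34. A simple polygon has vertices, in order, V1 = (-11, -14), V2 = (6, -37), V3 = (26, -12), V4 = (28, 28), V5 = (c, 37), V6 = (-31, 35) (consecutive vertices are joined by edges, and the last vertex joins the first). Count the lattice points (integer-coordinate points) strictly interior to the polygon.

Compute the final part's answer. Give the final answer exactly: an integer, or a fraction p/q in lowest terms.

Part I: cross terms: (-15*-36 - -4*0)=540, (-4*6 - 29*-36)=1020, (29*21 - 7*6)=567, (7*20 - -9*21)=329, (-9*0 - -15*20)=300; twice the area = |2756| = 2756; area = 1378; answer 1378
Part II: W1 = 1378; threaded value p + q = 1379; w = 5516; 5516 = 2^2 * 7 * 197; sigma = (1 + 2 + 4) * (1 + 7) * (1 + 197) = 7 * 8 * 198 = 11088; answer 11088
Part III: W2 = 11088; c = -13; cross terms: (-11*-37 - 6*-14)=491, (6*-12 - 26*-37)=890, (26*28 - 28*-12)=1064, (28*37 - -13*28)=1400, (-13*35 - -31*37)=692, (-31*-14 - -11*35)=819; twice the area = |5356| = 5356; area = 2678; boundary points = 1 + 5 + 2 + 1 + 2 + 1 = 12; strictly interior points = area - boundary/2 + 1 = 2673; answer 2673

2673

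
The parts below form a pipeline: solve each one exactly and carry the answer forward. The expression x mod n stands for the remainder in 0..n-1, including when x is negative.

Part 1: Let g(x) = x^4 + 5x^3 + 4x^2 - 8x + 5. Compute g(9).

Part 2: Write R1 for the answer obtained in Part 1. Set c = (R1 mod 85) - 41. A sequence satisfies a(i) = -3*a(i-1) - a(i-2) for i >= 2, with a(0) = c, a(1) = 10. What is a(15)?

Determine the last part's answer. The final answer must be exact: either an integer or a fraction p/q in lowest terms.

Part 1: 1*(9)^4 + 5*(9)^3 + 4*(9)^2 - 8*(9)^1 + 5 = (6561) + (3645) + (324) + (-72) + (5) = 10463; answer 10463
Part 2: R1 = 10463; c = -33; a(2) = -3*(10) - 1*(-33) = 3; iterating: a(2)=3, a(3)=-19, a(4)=54, a(5)=-143, a(6)=375, a(7)=-982, a(8)=2571, a(9)=-6731, a(10)=17622, a(11)=-46135, a(12)=120783, a(13)=-316214, a(14)=827859, a(15)=-2167363; answer -2167363

-2167363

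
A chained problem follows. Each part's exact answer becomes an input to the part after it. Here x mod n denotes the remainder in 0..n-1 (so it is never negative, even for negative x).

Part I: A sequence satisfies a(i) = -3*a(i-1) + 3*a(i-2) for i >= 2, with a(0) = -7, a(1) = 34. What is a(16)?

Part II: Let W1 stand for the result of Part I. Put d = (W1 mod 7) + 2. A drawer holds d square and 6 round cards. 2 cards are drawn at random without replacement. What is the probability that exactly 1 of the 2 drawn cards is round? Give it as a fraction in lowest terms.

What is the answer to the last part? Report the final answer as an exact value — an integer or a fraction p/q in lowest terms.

7/13

Part I: a(2) = -3*(34) + 3*(-7) = -123; iterating: a(2)=-123, a(3)=471, a(4)=-1782, a(5)=6759, a(6)=-25623, a(7)=97146, a(8)=-368307, a(9)=1396359, a(10)=-5293998, a(11)=20071071, a(12)=-76095207, a(13)=288498834, a(14)=-1093782123, a(15)=4146842871, a(16)=-15721874982; answer -15721874982
Part II: W1 = -15721874982; d = 7; total draws C(13,2) = 78; favorable C(6,1)*C(7,1) = 42; P = 7/13; answer 7/13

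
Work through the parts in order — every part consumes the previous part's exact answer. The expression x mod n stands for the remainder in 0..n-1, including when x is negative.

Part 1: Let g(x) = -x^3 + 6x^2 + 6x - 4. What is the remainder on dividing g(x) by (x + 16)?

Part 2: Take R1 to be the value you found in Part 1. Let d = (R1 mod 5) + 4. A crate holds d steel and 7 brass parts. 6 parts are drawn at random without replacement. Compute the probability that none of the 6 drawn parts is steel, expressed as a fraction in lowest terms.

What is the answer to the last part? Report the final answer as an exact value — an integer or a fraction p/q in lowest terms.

7/1716

Part 1: remainder = value at the root: -1*(-16)^3 + 6*(-16)^2 + 6*(-16)^1 - 4 = (4096) + (1536) + (-96) + (-4) = 5532; answer 5532
Part 2: R1 = 5532; d = 6; total draws C(13,6) = 1716; favorable C(7,6) = 7; P = 7/1716; answer 7/1716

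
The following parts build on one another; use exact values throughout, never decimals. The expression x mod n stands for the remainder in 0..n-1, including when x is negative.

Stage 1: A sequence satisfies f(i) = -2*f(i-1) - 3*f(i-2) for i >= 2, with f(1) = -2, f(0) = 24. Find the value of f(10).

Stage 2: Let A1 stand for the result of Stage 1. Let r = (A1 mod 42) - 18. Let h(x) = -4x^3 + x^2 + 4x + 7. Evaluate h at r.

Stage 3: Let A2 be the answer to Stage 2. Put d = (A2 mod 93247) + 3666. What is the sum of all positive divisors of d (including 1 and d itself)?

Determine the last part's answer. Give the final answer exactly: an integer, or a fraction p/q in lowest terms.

219180

Stage 1: f(2) = -2*(-2) - 3*(24) = -68; iterating: f(2)=-68, f(3)=142, f(4)=-80, f(5)=-266, f(6)=772, f(7)=-746, f(8)=-824, f(9)=3886, f(10)=-5300; answer -5300
Stage 2: A1 = -5300; r = 16; -4*(16)^3 + 1*(16)^2 + 4*(16)^1 + 7 = (-16384) + (256) + (64) + (7) = -16057; answer -16057
Stage 3: A2 = -16057; d = 80856; 80856 = 2^3 * 3^2 * 1123; sigma = (1 + 2 + 4 + 8) * (1 + 3 + 9) * (1 + 1123) = 15 * 13 * 1124 = 219180; answer 219180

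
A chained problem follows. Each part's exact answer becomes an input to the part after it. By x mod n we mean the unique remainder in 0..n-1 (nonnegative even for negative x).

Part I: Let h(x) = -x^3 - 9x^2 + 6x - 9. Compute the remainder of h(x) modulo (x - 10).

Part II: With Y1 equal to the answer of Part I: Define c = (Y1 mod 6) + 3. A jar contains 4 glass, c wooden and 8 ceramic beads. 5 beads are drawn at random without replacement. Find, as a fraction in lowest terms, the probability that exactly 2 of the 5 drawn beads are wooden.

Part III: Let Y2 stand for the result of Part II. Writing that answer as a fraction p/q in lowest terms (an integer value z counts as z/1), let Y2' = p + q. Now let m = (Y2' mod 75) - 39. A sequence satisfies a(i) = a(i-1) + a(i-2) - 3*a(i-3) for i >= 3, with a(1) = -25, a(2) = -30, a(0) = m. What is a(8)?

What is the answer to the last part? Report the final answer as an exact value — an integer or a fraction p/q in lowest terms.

-395

Part I: remainder = value at the root: -1*(10)^3 - 9*(10)^2 + 6*(10)^1 - 9 = (-1000) + (-900) + (60) + (-9) = -1849; answer -1849
Part II: Y1 = -1849; c = 8; total draws C(20,5) = 15504; favorable C(8,2)*C(12,3) = 6160; P = 385/969; answer 385/969
Part III: Y2 = 385/969; threaded value p + q = 1354; m = -35; a(3) = 1*(-30) + 1*(-25) - 3*(-35) = 50; iterating: a(3)=50, a(4)=95, a(5)=235, a(6)=180, a(7)=130, a(8)=-395; answer -395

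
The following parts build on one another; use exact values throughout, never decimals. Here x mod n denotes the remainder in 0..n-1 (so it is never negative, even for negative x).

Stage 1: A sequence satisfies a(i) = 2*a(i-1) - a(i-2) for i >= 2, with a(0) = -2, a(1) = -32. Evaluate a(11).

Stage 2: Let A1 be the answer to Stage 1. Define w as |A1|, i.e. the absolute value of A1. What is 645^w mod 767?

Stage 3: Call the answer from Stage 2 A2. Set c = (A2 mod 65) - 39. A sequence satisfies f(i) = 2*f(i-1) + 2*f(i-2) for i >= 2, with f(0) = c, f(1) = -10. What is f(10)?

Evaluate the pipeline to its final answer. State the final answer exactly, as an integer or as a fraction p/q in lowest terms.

Stage 1: a(2) = 2*(-32) - 1*(-2) = -62; iterating: a(2)=-62, a(3)=-92, a(4)=-122, a(5)=-152, a(6)=-182, a(7)=-212, a(8)=-242, a(9)=-272, a(10)=-302, a(11)=-332; answer -332
Stage 2: A1 = -332; w = 332; squarings mod 767: 645^1=645, 645^2=311, 645^4=79, 645^8=105, 645^16=287, 645^32=300, 645^64=261, 645^128=625, 645^256=222; 645^332 = 645^4 * 645^8 * 645^64 * 645^256 = 612 (mod 767); answer 612
Stage 3: A2 = 612; c = -12; f(2) = 2*(-10) + 2*(-12) = -44; iterating: f(2)=-44, f(3)=-108, f(4)=-304, f(5)=-824, f(6)=-2256, f(7)=-6160, f(8)=-16832, f(9)=-45984, f(10)=-125632; answer -125632

-125632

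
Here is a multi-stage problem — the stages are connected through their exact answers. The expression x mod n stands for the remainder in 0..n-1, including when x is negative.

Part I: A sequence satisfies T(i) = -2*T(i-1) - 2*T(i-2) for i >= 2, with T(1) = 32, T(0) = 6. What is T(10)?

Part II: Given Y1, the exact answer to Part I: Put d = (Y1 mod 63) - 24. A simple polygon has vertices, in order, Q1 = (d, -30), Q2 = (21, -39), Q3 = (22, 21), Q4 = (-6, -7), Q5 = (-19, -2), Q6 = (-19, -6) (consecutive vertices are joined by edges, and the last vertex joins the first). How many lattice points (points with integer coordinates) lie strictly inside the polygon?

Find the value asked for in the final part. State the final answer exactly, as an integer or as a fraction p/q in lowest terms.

865

Part I: T(2) = -2*(32) - 2*(6) = -76; iterating: T(2)=-76, T(3)=88, T(4)=-24, T(5)=-128, T(6)=304, T(7)=-352, T(8)=96, T(9)=512, T(10)=-1216; answer -1216
Part II: Y1 = -1216; d = 20; cross terms: (20*-39 - 21*-30)=-150, (21*21 - 22*-39)=1299, (22*-7 - -6*21)=-28, (-6*-2 - -19*-7)=-121, (-19*-6 - -19*-2)=76, (-19*-30 - 20*-6)=690; twice the area = |1766| = 1766; area = 883; boundary points = 1 + 1 + 28 + 1 + 4 + 3 = 38; strictly interior points = area - boundary/2 + 1 = 865; answer 865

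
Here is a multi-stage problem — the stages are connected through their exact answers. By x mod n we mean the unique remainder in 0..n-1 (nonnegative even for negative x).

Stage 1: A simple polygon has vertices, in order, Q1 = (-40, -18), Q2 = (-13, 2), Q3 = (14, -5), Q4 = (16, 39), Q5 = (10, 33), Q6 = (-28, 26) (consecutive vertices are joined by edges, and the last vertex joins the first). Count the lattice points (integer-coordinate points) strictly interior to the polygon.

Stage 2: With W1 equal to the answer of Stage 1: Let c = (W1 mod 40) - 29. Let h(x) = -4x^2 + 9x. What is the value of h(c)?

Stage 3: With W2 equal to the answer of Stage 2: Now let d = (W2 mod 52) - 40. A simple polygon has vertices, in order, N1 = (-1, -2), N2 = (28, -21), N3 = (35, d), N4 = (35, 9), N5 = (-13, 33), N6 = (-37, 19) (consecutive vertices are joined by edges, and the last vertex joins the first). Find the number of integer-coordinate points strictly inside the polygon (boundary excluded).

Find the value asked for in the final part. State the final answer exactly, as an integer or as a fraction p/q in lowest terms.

1702

Stage 1: cross terms: (-40*2 - -13*-18)=-314, (-13*-5 - 14*2)=37, (14*39 - 16*-5)=626, (16*33 - 10*39)=138, (10*26 - -28*33)=1184, (-28*-18 - -40*26)=1544; twice the area = |3215| = 3215; area = 3215/2; boundary points = 1 + 1 + 2 + 6 + 1 + 4 = 15; strictly interior points = area - boundary/2 + 1 = 1601; answer 1601
Stage 2: W1 = 1601; c = -28; -4*(-28)^2 + 9*(-28)^1 = (-3136) + (-252) = -3388; answer -3388
Stage 3: W2 = -3388; d = 4; cross terms: (-1*-21 - 28*-2)=77, (28*4 - 35*-21)=847, (35*9 - 35*4)=175, (35*33 - -13*9)=1272, (-13*19 - -37*33)=974, (-37*-2 - -1*19)=93; twice the area = |3438| = 3438; area = 1719; boundary points = 1 + 1 + 5 + 24 + 2 + 3 = 36; strictly interior points = area - boundary/2 + 1 = 1702; answer 1702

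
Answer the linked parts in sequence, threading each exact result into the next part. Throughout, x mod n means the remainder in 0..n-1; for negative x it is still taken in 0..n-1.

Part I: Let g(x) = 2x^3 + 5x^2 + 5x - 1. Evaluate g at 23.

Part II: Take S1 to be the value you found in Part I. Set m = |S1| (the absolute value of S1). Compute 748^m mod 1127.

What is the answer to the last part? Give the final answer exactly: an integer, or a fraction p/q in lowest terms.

139

Part I: 2*(23)^3 + 5*(23)^2 + 5*(23)^1 - 1 = (24334) + (2645) + (115) + (-1) = 27093; answer 27093
Part II: S1 = 27093; m = 27093; squarings mod 1127: 748^1=748, 748^2=512, 748^4=680, 748^8=330, 748^16=708, 748^32=876, 748^64=1016, 748^128=1051, 748^256=141, 748^512=722, 748^1024=610, 748^2048=190, 748^4096=36, 748^8192=169, 748^16384=386; 748^27093 = 748^1 * 748^4 * 748^16 * 748^64 * 748^128 * 748^256 * 748^2048 * 748^8192 * 748^16384 = 139 (mod 1127); answer 139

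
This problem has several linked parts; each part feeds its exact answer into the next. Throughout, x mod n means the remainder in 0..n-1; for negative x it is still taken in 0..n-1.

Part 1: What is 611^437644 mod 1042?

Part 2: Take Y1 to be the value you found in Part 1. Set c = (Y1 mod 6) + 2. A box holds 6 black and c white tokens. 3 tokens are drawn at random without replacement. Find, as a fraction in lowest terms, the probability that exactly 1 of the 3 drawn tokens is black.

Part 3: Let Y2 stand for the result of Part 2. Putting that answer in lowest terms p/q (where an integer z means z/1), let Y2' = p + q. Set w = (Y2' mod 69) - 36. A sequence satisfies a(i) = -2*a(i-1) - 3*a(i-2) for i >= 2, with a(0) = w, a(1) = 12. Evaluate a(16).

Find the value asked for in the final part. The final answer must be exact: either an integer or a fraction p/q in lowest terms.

142779

Part 1: squarings mod 1042: 611^1=611, 611^2=285, 611^4=991, 611^8=517, 611^16=537, 611^32=777, 611^64=411, 611^128=117, 611^256=143, 611^512=651, 611^1024=749, 611^2048=405, 611^4096=431, 611^8192=285, 611^16384=991, 611^32768=517, 611^65536=537, 611^131072=777, 611^262144=411; 611^437644 = 611^4 * 611^8 * 611^128 * 611^256 * 611^1024 * 611^2048 * 611^8192 * 611^32768 * 611^131072 * 611^262144 = 411 (mod 1042); answer 411
Part 2: Y1 = 411; c = 5; total draws C(11,3) = 165; favorable C(6,1)*C(5,2) = 60; P = 4/11; answer 4/11
Part 3: Y2 = 4/11; threaded value p + q = 15; w = -21; a(2) = -2*(12) - 3*(-21) = 39; iterating: a(2)=39, a(3)=-114, a(4)=111, a(5)=120, a(6)=-573, a(7)=786, a(8)=147, a(9)=-2652, a(10)=4863, a(11)=-1770, a(12)=-11049, a(13)=27408, a(14)=-21669, a(15)=-38886, a(16)=142779; answer 142779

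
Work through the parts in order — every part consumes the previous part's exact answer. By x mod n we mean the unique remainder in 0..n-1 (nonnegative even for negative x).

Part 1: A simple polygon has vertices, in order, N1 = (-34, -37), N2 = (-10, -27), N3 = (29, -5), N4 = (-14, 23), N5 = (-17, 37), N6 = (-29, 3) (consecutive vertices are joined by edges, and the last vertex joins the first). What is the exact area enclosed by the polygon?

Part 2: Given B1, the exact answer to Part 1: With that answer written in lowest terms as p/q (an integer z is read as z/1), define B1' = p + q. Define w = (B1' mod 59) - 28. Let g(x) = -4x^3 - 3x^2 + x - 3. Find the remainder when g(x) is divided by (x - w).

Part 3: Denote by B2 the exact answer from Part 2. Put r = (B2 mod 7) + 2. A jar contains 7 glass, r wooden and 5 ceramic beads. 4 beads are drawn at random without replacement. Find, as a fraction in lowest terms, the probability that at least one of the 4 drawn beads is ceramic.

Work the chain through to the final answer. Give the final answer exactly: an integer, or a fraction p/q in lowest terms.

Part 1: cross terms: (-34*-27 - -10*-37)=548, (-10*-5 - 29*-27)=833, (29*23 - -14*-5)=597, (-14*37 - -17*23)=-127, (-17*3 - -29*37)=1022, (-29*-37 - -34*3)=1175; twice the area = |4048| = 4048; area = 2024; answer 2024
Part 2: B1 = 2024; threaded value p + q = 2025; w = -9; remainder = value at the root: -4*(-9)^3 - 3*(-9)^2 + 1*(-9)^1 - 3 = (2916) + (-243) + (-9) + (-3) = 2661; answer 2661
Part 3: B2 = 2661; r = 3; total draws C(15,4) = 1365; complement C(10,4) = 210; favorable 1365 - 210 = 1155; P = 11/13; answer 11/13

11/13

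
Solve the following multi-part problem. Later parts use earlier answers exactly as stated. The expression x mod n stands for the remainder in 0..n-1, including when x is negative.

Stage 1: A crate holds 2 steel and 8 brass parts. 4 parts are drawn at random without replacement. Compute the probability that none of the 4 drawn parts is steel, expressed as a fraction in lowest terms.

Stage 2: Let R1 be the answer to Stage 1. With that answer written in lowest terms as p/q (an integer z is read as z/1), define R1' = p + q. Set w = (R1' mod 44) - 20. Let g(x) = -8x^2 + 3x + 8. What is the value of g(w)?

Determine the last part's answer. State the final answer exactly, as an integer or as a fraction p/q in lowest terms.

Stage 1: total draws C(10,4) = 210; favorable C(8,4) = 70; P = 1/3; answer 1/3
Stage 2: R1 = 1/3; threaded value p + q = 4; w = -16; -8*(-16)^2 + 3*(-16)^1 + 8 = (-2048) + (-48) + (8) = -2088; answer -2088

-2088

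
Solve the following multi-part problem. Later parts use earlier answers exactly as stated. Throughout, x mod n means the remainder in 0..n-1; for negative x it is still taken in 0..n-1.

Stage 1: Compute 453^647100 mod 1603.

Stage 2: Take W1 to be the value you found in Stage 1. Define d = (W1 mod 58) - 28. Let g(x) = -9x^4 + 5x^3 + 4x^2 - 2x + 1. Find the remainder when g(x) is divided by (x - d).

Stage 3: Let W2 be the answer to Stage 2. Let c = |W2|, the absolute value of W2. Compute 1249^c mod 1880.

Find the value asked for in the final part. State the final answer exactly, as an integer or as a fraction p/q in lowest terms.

Stage 1: squarings mod 1603: 453^1=453, 453^2=25, 453^4=625, 453^8=1096, 453^16=569, 453^32=1558, 453^64=422, 453^128=151, 453^256=359, 453^512=641, 453^1024=513, 453^2048=277, 453^4096=1388, 453^8192=1341, 453^16384=1318, 453^32768=1075, 453^65536=1465, 453^131072=1411, 453^262144=1598, 453^524288=25; 453^647100 = 453^4 * 453^8 * 453^16 * 453^32 * 453^128 * 453^256 * 453^512 * 453^1024 * 453^2048 * 453^4096 * 453^16384 * 453^32768 * 453^65536 * 453^524288 = 729 (mod 1603); answer 729
Stage 2: W1 = 729; d = 5; remainder = value at the root: -9*(5)^4 + 5*(5)^3 + 4*(5)^2 - 2*(5)^1 + 1 = (-5625) + (625) + (100) + (-10) + (1) = -4909; answer -4909
Stage 3: W2 = -4909; c = 4909; squarings mod 1880: 1249^1=1249, 1249^2=1481, 1249^4=1281, 1249^8=1601, 1249^16=761, 1249^32=81, 1249^64=921, 1249^128=361, 1249^256=601, 1249^512=241, 1249^1024=1681, 1249^2048=121, 1249^4096=1481; 1249^4909 = 1249^1 * 1249^4 * 1249^8 * 1249^32 * 1249^256 * 1249^512 * 1249^4096 = 1529 (mod 1880); answer 1529

1529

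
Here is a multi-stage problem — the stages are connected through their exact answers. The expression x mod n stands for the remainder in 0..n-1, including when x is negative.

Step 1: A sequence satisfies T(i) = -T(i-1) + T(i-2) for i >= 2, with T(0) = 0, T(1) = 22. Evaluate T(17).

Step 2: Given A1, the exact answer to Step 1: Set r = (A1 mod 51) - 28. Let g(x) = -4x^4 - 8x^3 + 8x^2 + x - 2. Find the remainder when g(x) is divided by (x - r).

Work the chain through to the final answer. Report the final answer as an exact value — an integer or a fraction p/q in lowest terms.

Step 1: T(2) = -1*(22) + 1*(0) = -22; iterating: T(2)=-22, T(3)=44, T(4)=-66, T(5)=110, T(6)=-176, T(7)=286, T(8)=-462, T(9)=748, T(10)=-1210, T(11)=1958, T(12)=-3168, T(13)=5126, T(14)=-8294, T(15)=13420, T(16)=-21714, T(17)=35134; answer 35134
Step 2: A1 = 35134; r = 18; remainder = value at the root: -4*(18)^4 - 8*(18)^3 + 8*(18)^2 + 1*(18)^1 - 2 = (-419904) + (-46656) + (2592) + (18) + (-2) = -463952; answer -463952

-463952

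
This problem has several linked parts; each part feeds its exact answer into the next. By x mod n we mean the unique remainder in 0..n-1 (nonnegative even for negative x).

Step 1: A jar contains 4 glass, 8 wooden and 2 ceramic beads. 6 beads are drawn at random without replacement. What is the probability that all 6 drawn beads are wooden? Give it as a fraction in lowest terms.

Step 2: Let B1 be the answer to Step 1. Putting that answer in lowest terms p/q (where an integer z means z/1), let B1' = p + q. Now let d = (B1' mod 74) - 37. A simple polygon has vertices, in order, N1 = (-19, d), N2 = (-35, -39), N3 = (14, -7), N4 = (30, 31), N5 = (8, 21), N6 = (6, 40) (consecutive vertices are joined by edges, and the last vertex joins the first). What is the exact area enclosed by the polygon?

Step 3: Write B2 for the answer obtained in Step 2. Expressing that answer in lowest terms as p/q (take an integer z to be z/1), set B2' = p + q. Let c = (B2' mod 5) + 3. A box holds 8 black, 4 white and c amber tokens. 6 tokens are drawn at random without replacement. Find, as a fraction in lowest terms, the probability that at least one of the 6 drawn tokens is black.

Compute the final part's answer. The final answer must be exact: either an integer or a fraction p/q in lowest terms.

714/715

Step 1: total draws C(14,6) = 3003; favorable C(8,6) = 28; P = 4/429; answer 4/429
Step 2: B1 = 4/429; threaded value p + q = 433; d = 26; cross terms: (-19*-39 - -35*26)=1651, (-35*-7 - 14*-39)=791, (14*31 - 30*-7)=644, (30*21 - 8*31)=382, (8*40 - 6*21)=194, (6*26 - -19*40)=916; twice the area = |4578| = 4578; area = 2289; answer 2289
Step 3: B2 = 2289; threaded value p + q = 2290; c = 3; total draws C(15,6) = 5005; complement C(7,6) = 7; favorable 5005 - 7 = 4998; P = 714/715; answer 714/715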